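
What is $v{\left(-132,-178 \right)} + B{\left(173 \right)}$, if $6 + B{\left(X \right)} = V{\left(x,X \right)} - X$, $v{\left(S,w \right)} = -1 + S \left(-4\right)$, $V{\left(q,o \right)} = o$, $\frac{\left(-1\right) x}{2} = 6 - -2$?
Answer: $521$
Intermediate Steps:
$x = -16$ ($x = - 2 \left(6 - -2\right) = - 2 \left(6 + 2\right) = \left(-2\right) 8 = -16$)
$v{\left(S,w \right)} = -1 - 4 S$
$B{\left(X \right)} = -6$ ($B{\left(X \right)} = -6 + \left(X - X\right) = -6 + 0 = -6$)
$v{\left(-132,-178 \right)} + B{\left(173 \right)} = \left(-1 - -528\right) - 6 = \left(-1 + 528\right) - 6 = 527 - 6 = 521$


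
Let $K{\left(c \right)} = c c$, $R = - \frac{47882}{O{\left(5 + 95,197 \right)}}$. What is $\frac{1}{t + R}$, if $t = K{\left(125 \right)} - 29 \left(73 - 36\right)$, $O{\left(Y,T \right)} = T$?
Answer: $\frac{197}{2818862} \approx 6.9886 \cdot 10^{-5}$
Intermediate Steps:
$R = - \frac{47882}{197} \approx -243.06$
$K{\left(c \right)} = c^{2}$
$t = 14552$ ($t = 125^{2} - 29 \left(73 - 36\right) = 15625 - 1073 = 14552$)
$\frac{1}{t + R} = \frac{1}{14552 - \frac{47882}{197}} = \frac{1}{\frac{2818862}{197}} = \frac{197}{2818862}$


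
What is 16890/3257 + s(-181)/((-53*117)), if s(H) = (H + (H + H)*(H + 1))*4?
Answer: -741811522/20196657 ≈ -36.729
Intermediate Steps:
s(H) = 4*H + 8*H*(1 + H) (s(H) = (H + (2*H)*(1 + H))*4 = (H + 2*H*(1 + H))*4 = 4*H + 8*H*(1 + H))
16890/3257 + s(-181)/((-53*117)) = 16890/3257 + (4*(-181)*(3 + 2*(-181)))/((-53*117)) = 16890*(1/3257) + (4*(-181)*(3 - 362))/(-6201) = 16890/3257 + (4*(-181)*(-359))*(-1/6201) = 16890/3257 + 259916*(-1/6201) = 16890/3257 - 259916/6201 = -741811522/20196657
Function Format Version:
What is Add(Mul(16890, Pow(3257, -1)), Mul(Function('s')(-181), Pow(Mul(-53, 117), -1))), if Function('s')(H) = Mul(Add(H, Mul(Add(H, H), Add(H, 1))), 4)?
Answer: Rational(-741811522, 20196657) ≈ -36.729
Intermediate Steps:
Function('s')(H) = Add(Mul(4, H), Mul(8, H, Add(1, H))) (Function('s')(H) = Mul(Add(H, Mul(Mul(2, H), Add(1, H))), 4) = Mul(Add(H, Mul(2, H, Add(1, H))), 4) = Add(Mul(4, H), Mul(8, H, Add(1, H))))
Add(Mul(16890, Pow(3257, -1)), Mul(Function('s')(-181), Pow(Mul(-53, 117), -1))) = Add(Mul(16890, Pow(3257, -1)), Mul(Mul(4, -181, Add(3, Mul(2, -181))), Pow(Mul(-53, 117), -1))) = Add(Mul(16890, Rational(1, 3257)), Mul(Mul(4, -181, Add(3, -362)), Pow(-6201, -1))) = Add(Rational(16890, 3257), Mul(Mul(4, -181, -359), Rational(-1, 6201))) = Add(Rational(16890, 3257), Mul(259916, Rational(-1, 6201))) = Add(Rational(16890, 3257), Rational(-259916, 6201)) = Rational(-741811522, 20196657)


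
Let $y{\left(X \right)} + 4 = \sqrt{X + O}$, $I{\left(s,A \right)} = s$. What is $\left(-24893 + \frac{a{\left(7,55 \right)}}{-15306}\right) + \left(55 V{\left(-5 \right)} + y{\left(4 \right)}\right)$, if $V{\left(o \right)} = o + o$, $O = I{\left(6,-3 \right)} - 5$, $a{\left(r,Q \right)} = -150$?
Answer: $- \frac{64915272}{2551} + \sqrt{5} \approx -25445.0$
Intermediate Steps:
$O = 1$ ($O = 6 - 5 = 1$)
$V{\left(o \right)} = 2 o$
$y{\left(X \right)} = -4 + \sqrt{1 + X}$ ($y{\left(X \right)} = -4 + \sqrt{X + 1} = -4 + \sqrt{1 + X}$)
$\left(-24893 + \frac{a{\left(7,55 \right)}}{-15306}\right) + \left(55 V{\left(-5 \right)} + y{\left(4 \right)}\right) = \left(-24893 - \frac{150}{-15306}\right) - \left(4 - \sqrt{1 + 4} - 110 \left(-5\right)\right) = \left(-24893 - - \frac{25}{2551}\right) + \left(55 \left(-10\right) - \left(4 - \sqrt{5}\right)\right) = \left(-24893 + \frac{25}{2551}\right) - \left(554 - \sqrt{5}\right) = - \frac{63502018}{2551} - \left(554 - \sqrt{5}\right) = - \frac{64915272}{2551} + \sqrt{5}$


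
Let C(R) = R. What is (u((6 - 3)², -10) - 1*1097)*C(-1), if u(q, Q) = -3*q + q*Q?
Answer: 1214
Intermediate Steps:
u(q, Q) = -3*q + Q*q
(u((6 - 3)², -10) - 1*1097)*C(-1) = ((6 - 3)²*(-3 - 10) - 1*1097)*(-1) = (3²*(-13) - 1097)*(-1) = (9*(-13) - 1097)*(-1) = (-117 - 1097)*(-1) = -1214*(-1) = 1214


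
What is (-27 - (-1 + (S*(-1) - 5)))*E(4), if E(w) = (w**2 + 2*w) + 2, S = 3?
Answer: -468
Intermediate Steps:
E(w) = 2 + w**2 + 2*w
(-27 - (-1 + (S*(-1) - 5)))*E(4) = (-27 - (-1 + (3*(-1) - 5)))*(2 + 4**2 + 2*4) = (-27 - (-1 + (-3 - 5)))*(2 + 16 + 8) = (-27 - (-1 - 8))*26 = (-27 - 1*(-9))*26 = (-27 + 9)*26 = -18*26 = -468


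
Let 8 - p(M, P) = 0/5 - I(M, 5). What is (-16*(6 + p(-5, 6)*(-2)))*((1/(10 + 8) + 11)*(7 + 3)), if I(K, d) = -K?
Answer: 318400/9 ≈ 35378.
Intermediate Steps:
p(M, P) = 8 - M (p(M, P) = 8 - (0/5 - (-1)*M) = 8 - (0*(⅕) + M) = 8 - (0 + M) = 8 - M)
(-16*(6 + p(-5, 6)*(-2)))*((1/(10 + 8) + 11)*(7 + 3)) = (-16*(6 + (8 - 1*(-5))*(-2)))*((1/(10 + 8) + 11)*(7 + 3)) = (-16*(6 + (8 + 5)*(-2)))*((1/18 + 11)*10) = (-16*(6 + 13*(-2)))*((1/18 + 11)*10) = (-16*(6 - 26))*((199/18)*10) = -16*(-20)*(995/9) = 320*(995/9) = 318400/9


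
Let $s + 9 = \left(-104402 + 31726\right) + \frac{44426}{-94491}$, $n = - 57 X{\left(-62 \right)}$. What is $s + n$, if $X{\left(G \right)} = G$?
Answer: $- \frac{6534191567}{94491} \approx -69152.0$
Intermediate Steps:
$n = 3534$ ($n = \left(-57\right) \left(-62\right) = 3534$)
$s = - \frac{6868122761}{94491}$ ($s = -9 + \left(\left(-104402 + 31726\right) + \frac{44426}{-94491}\right) = -9 + \left(-72676 + 44426 \left(- \frac{1}{94491}\right)\right) = -9 - \frac{6867272342}{94491} = - \frac{6868122761}{94491} \approx -72686.0$)
$s + n = - \frac{6868122761}{94491} + 3534 = - \frac{6534191567}{94491}$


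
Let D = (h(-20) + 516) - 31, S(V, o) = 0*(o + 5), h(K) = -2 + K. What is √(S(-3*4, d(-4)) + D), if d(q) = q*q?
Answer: √463 ≈ 21.517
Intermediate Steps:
d(q) = q²
S(V, o) = 0 (S(V, o) = 0*(5 + o) = 0)
D = 463 (D = ((-2 - 20) + 516) - 31 = (-22 + 516) - 31 = 494 - 31 = 463)
√(S(-3*4, d(-4)) + D) = √(0 + 463) = √463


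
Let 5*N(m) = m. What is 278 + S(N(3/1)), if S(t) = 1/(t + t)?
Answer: 1673/6 ≈ 278.83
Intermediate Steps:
N(m) = m/5
S(t) = 1/(2*t)
278 + S(N(3/1)) = 278 + 1/(2*(((3/1)/5))) = 278 + 1/(2*(((3*1)/5))) = 278 + 1/(2*(((1/5)*3))) = 278 + 1/(2*(3/5)) = 278 + (1/2)*(5/3) = 278 + 5/6 = 1673/6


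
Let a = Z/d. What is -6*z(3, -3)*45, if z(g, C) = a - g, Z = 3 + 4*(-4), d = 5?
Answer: 1512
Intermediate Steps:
Z = -13 (Z = 3 - 16 = -13)
a = -13/5 ≈ -2.6000
z(g, C) = -13/5 - g
-6*z(3, -3)*45 = -6*(-13/5 - 1*3)*45 = -6*(-13/5 - 3)*45 = -6*(-28/5)*45 = (168/5)*45 = 1512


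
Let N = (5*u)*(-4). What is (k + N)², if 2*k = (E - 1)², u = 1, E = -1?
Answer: 324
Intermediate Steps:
k = 2 (k = (-1 - 1)²/2 = (½)*(-2)² = (½)*4 = 2)
N = -20 (N = (5*1)*(-4) = 5*(-4) = -20)
(k + N)² = (2 - 20)² = (-18)² = 324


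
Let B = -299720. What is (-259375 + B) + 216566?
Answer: -342529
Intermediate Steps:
(-259375 + B) + 216566 = (-259375 - 299720) + 216566 = -559095 + 216566 = -342529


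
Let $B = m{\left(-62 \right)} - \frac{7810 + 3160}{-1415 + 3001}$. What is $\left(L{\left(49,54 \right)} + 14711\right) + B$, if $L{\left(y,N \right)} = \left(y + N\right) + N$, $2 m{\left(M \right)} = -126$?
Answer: $\frac{11734880}{793} \approx 14798.0$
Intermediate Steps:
$m{\left(M \right)} = -63$ ($m{\left(M \right)} = \frac{1}{2} \left(-126\right) = -63$)
$L{\left(y,N \right)} = y + 2 N$ ($L{\left(y,N \right)} = \left(N + y\right) + N = y + 2 N$)
$B = - \frac{55444}{793}$ ($B = -63 - \frac{7810 + 3160}{-1415 + 3001} = -63 - \frac{10970}{1586} = -63 - 10970 \cdot \frac{1}{1586} = -63 - \frac{5485}{793} = - \frac{55444}{793} \approx -69.917$)
$\left(L{\left(49,54 \right)} + 14711\right) + B = \left(\left(49 + 2 \cdot 54\right) + 14711\right) - \frac{55444}{793} = \left(\left(49 + 108\right) + 14711\right) - \frac{55444}{793} = \left(157 + 14711\right) - \frac{55444}{793} = 14868 - \frac{55444}{793} = \frac{11734880}{793}$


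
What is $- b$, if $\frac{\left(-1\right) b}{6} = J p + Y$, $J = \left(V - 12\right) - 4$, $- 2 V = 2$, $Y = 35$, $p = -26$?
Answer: $2862$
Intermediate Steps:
$V = -1$ ($V = \left(- \frac{1}{2}\right) 2 = -1$)
$J = -17$ ($J = \left(-1 - 12\right) - 4 = -13 - 4 = -17$)
$b = -2862$ ($b = - 6 \left(\left(-17\right) \left(-26\right) + 35\right) = - 6 \left(442 + 35\right) = \left(-6\right) 477 = -2862$)
$- b = \left(-1\right) \left(-2862\right) = 2862$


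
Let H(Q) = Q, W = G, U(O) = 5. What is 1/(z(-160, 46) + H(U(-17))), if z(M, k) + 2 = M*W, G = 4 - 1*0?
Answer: -1/637 ≈ -0.0015699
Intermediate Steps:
G = 4 (G = 4 + 0 = 4)
W = 4
z(M, k) = -2 + 4*M (z(M, k) = -2 + M*4 = -2 + 4*M)
1/(z(-160, 46) + H(U(-17))) = 1/((-2 + 4*(-160)) + 5) = 1/((-2 - 640) + 5) = 1/(-642 + 5) = 1/(-637) = -1/637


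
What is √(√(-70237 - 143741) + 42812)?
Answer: √(42812 + I*√213978) ≈ 206.91 + 1.118*I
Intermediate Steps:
√(√(-70237 - 143741) + 42812) = √(√(-213978) + 42812) = √(I*√213978 + 42812) = √(42812 + I*√213978)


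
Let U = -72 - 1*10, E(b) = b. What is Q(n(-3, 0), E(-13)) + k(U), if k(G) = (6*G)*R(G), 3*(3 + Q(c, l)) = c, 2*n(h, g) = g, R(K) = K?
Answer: 40341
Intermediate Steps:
n(h, g) = g/2
Q(c, l) = -3 + c/3
U = -82 (U = -72 - 10 = -82)
k(G) = 6*G² (k(G) = (6*G)*G = 6*G²)
Q(n(-3, 0), E(-13)) + k(U) = (-3 + ((½)*0)/3) + 6*(-82)² = (-3 + (⅓)*0) + 6*6724 = (-3 + 0) + 40344 = -3 + 40344 = 40341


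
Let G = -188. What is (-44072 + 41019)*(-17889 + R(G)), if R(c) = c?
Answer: 55189081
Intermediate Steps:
(-44072 + 41019)*(-17889 + R(G)) = (-44072 + 41019)*(-17889 - 188) = -3053*(-18077) = 55189081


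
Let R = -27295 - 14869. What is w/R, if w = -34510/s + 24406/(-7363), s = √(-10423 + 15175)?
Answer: 12203/155226766 + 17255*√33/8348472 ≈ 0.011952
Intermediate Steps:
s = 12*√33 (s = √4752 = 12*√33 ≈ 68.935)
w = -24406/7363 - 17255*√33/198 (w = -34510*√33/396 + 24406/(-7363) = -17255*√33/198 + 24406*(-1/7363) = -17255*√33/198 - 24406/7363 = -24406/7363 - 17255*√33/198 ≈ -503.93)
R = -42164
w/R = (-24406/7363 - 17255*√33/198)/(-42164) = (-24406/7363 - 17255*√33/198)*(-1/42164) = 12203/155226766 + 17255*√33/8348472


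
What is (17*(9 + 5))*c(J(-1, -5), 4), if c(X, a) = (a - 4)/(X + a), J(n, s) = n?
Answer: 0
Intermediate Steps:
c(X, a) = (-4 + a)/(X + a)
(17*(9 + 5))*c(J(-1, -5), 4) = (17*(9 + 5))*((-4 + 4)/(-1 + 4)) = (17*14)*(0/3) = 238*((⅓)*0) = 238*0 = 0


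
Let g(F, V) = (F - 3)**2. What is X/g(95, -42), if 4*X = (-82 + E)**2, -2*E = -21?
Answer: 20449/135424 ≈ 0.15100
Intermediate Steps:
g(F, V) = (-3 + F)**2
E = 21/2 (E = -1/2*(-21) = 21/2 ≈ 10.500)
X = 20449/16 (X = (-82 + 21/2)**2/4 = (-143/2)**2/4 = (1/4)*(20449/4) = 20449/16 ≈ 1278.1)
X/g(95, -42) = 20449/(16*((-3 + 95)**2)) = 20449/(16*(92**2)) = (20449/16)/8464 = (20449/16)*(1/8464) = 20449/135424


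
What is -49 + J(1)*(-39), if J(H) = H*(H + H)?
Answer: -127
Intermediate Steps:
J(H) = 2*H² (J(H) = H*(2*H) = 2*H²)
-49 + J(1)*(-39) = -49 + (2*1²)*(-39) = -49 + (2*1)*(-39) = -49 + 2*(-39) = -49 - 78 = -127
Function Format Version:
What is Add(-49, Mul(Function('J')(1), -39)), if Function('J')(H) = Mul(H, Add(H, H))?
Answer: -127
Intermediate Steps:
Function('J')(H) = Mul(2, Pow(H, 2)) (Function('J')(H) = Mul(H, Mul(2, H)) = Mul(2, Pow(H, 2)))
Add(-49, Mul(Function('J')(1), -39)) = Add(-49, Mul(Mul(2, Pow(1, 2)), -39)) = Add(-49, Mul(Mul(2, 1), -39)) = Add(-49, Mul(2, -39)) = Add(-49, -78) = -127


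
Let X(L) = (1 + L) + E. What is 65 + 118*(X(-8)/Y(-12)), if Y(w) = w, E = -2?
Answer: 307/2 ≈ 153.50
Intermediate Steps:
X(L) = -1 + L (X(L) = (1 + L) - 2 = -1 + L)
65 + 118*(X(-8)/Y(-12)) = 65 + 118*((-1 - 8)/(-12)) = 65 + 118*(-9*(-1/12)) = 65 + 118*(¾) = 65 + 177/2 = 307/2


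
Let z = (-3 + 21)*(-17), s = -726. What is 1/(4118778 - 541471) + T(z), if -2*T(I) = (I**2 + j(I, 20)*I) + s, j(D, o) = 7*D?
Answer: -1338560310566/3577307 ≈ -3.7418e+5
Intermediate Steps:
z = -306 (z = 18*(-17) = -306)
T(I) = 363 - 4*I**2 (T(I) = -((I**2 + (7*I)*I) - 726)/2 = -((I**2 + 7*I**2) - 726)/2 = -(8*I**2 - 726)/2 = -(-726 + 8*I**2)/2 = 363 - 4*I**2)
1/(4118778 - 541471) + T(z) = 1/(4118778 - 541471) + (363 - 4*(-306)**2) = 1/3577307 + (363 - 4*93636) = 1/3577307 + (363 - 374544) = 1/3577307 - 374181 = -1338560310566/3577307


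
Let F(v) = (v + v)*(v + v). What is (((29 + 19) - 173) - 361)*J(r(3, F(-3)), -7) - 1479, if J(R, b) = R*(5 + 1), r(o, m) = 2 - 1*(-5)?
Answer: -21891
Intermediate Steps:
F(v) = 4*v² (F(v) = (2*v)*(2*v) = 4*v²)
r(o, m) = 7 (r(o, m) = 2 + 5 = 7)
J(R, b) = 6*R (J(R, b) = R*6 = 6*R)
(((29 + 19) - 173) - 361)*J(r(3, F(-3)), -7) - 1479 = (((29 + 19) - 173) - 361)*(6*7) - 1479 = ((48 - 173) - 361)*42 - 1479 = (-125 - 361)*42 - 1479 = -486*42 - 1479 = -20412 - 1479 = -21891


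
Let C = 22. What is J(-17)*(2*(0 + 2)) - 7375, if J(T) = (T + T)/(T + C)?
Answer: -37011/5 ≈ -7402.2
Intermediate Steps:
J(T) = 2*T/(22 + T) (J(T) = (T + T)/(T + 22) = (2*T)/(22 + T) = 2*T/(22 + T))
J(-17)*(2*(0 + 2)) - 7375 = (2*(-17)/(22 - 17))*(2*(0 + 2)) - 7375 = (2*(-17)/5)*(2*2) - 7375 = (2*(-17)*(⅕))*4 - 7375 = -34/5*4 - 7375 = -136/5 - 7375 = -37011/5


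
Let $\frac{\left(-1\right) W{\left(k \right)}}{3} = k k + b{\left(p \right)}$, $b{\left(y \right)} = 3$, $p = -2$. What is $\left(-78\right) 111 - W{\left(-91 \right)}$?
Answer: $16194$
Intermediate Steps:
$W{\left(k \right)} = -9 - 3 k^{2}$ ($W{\left(k \right)} = - 3 \left(k k + 3\right) = - 3 \left(k^{2} + 3\right) = - 3 \left(3 + k^{2}\right) = -9 - 3 k^{2}$)
$\left(-78\right) 111 - W{\left(-91 \right)} = \left(-78\right) 111 - \left(-9 - 3 \left(-91\right)^{2}\right) = -8658 - \left(-9 - 24843\right) = -8658 - -24852 = -8658 + 24852 = 16194$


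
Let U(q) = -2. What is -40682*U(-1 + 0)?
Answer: 81364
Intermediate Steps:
-40682*U(-1 + 0) = -40682*(-2) = 81364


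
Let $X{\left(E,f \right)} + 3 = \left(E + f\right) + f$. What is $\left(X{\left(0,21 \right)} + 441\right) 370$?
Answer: $177600$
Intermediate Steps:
$X{\left(E,f \right)} = -3 + E + 2 f$ ($X{\left(E,f \right)} = -3 + \left(\left(E + f\right) + f\right) = -3 + \left(E + 2 f\right) = -3 + E + 2 f$)
$\left(X{\left(0,21 \right)} + 441\right) 370 = \left(\left(-3 + 0 + 2 \cdot 21\right) + 441\right) 370 = \left(\left(-3 + 0 + 42\right) + 441\right) 370 = \left(39 + 441\right) 370 = 480 \cdot 370 = 177600$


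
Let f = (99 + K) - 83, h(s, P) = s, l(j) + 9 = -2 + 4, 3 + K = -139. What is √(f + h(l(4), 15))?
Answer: I*√133 ≈ 11.533*I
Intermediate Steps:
K = -142 (K = -3 - 139 = -142)
l(j) = -7 (l(j) = -9 + (-2 + 4) = -9 + 2 = -7)
f = -126 (f = (99 - 142) - 83 = -43 - 83 = -126)
√(f + h(l(4), 15)) = √(-126 - 7) = √(-133) = I*√133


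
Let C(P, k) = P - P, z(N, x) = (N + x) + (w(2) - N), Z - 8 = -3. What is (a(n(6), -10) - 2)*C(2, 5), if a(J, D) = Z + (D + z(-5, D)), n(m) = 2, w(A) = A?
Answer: 0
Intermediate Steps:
Z = 5 (Z = 8 - 3 = 5)
z(N, x) = 2 + x (z(N, x) = (N + x) + (2 - N) = 2 + x)
C(P, k) = 0
a(J, D) = 7 + 2*D (a(J, D) = 5 + (D + (2 + D)) = 5 + (2 + 2*D) = 7 + 2*D)
(a(n(6), -10) - 2)*C(2, 5) = ((7 + 2*(-10)) - 2)*0 = ((7 - 20) - 2)*0 = (-13 - 2)*0 = -15*0 = 0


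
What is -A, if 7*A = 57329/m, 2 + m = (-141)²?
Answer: -57329/139153 ≈ -0.41199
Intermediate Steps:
m = 19879 (m = -2 + (-141)² = -2 + 19881 = 19879)
A = 57329/139153 (A = (57329/19879)/7 = (57329*(1/19879))/7 = (⅐)*(57329/19879) = 57329/139153 ≈ 0.41199)
-A = -1*57329/139153 = -57329/139153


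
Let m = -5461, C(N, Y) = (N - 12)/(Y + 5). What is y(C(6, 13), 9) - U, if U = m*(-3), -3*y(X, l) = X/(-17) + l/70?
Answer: -175462459/10710 ≈ -16383.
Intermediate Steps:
C(N, Y) = (-12 + N)/(5 + Y)
y(X, l) = -l/210 + X/51 (y(X, l) = -(X/(-17) + l/70)/3 = -(X*(-1/17) + l*(1/70))/3 = -(-X/17 + l/70)/3 = -l/210 + X/51)
U = 16383 (U = -5461*(-3) = 16383)
y(C(6, 13), 9) - U = (-1/210*9 + ((-12 + 6)/(5 + 13))/51) - 1*16383 = (-3/70 + (-6/18)/51) - 16383 = (-3/70 + ((1/18)*(-6))/51) - 16383 = (-3/70 + (1/51)*(-⅓)) - 16383 = (-3/70 - 1/153) - 16383 = -529/10710 - 16383 = -175462459/10710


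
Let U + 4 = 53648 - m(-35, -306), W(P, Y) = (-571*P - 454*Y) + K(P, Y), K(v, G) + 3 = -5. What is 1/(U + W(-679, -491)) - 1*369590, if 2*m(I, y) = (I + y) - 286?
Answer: -491238700548/1329145 ≈ -3.6959e+5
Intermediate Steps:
K(v, G) = -8 (K(v, G) = -3 - 5 = -8)
m(I, y) = -143 + I/2 + y/2 (m(I, y) = ((I + y) - 286)/2 = (-286 + I + y)/2 = -143 + I/2 + y/2)
W(P, Y) = -8 - 571*P - 454*Y (W(P, Y) = (-571*P - 454*Y) - 8 = -8 - 571*P - 454*Y)
U = 107915/2 (U = -4 + (53648 - (-143 + (½)*(-35) + (½)*(-306))) = -4 + (53648 - (-143 - 35/2 - 153)) = -4 + (53648 - 1*(-627/2)) = -4 + (53648 + 627/2) = -4 + 107923/2 = 107915/2 ≈ 53958.)
1/(U + W(-679, -491)) - 1*369590 = 1/(107915/2 + (-8 - 571*(-679) - 454*(-491))) - 1*369590 = 1/(107915/2 + (-8 + 387709 + 222914)) - 369590 = 1/(107915/2 + 610615) - 369590 = 1/(1329145/2) - 369590 = 2/1329145 - 369590 = -491238700548/1329145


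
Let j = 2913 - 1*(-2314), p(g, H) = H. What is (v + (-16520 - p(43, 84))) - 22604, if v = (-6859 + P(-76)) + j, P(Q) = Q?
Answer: -40916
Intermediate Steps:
j = 5227 (j = 2913 + 2314 = 5227)
v = -1708 (v = (-6859 - 76) + 5227 = -6935 + 5227 = -1708)
(v + (-16520 - p(43, 84))) - 22604 = (-1708 + (-16520 - 1*84)) - 22604 = (-1708 + (-16520 - 84)) - 22604 = (-1708 - 16604) - 22604 = -18312 - 22604 = -40916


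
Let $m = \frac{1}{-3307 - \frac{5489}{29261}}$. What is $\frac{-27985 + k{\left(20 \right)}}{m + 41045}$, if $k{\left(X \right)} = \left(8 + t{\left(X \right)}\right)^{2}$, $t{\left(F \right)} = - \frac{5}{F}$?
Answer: $- \frac{900780442858}{1323996983153} \approx -0.68035$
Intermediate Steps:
$k{\left(X \right)} = \left(8 - \frac{5}{X}\right)^{2}$
$m = - \frac{29261}{96771616}$ ($m = \frac{1}{-3307 - \frac{5489}{29261}} = \frac{1}{- \frac{96771616}{29261}} = - \frac{29261}{96771616} \approx -0.00030237$)
$\frac{-27985 + k{\left(20 \right)}}{m + 41045} = \frac{-27985 + \frac{\left(-5 + 8 \cdot 20\right)^{2}}{400}}{- \frac{29261}{96771616} + 41045} = \frac{-27985 + \frac{\left(-5 + 160\right)^{2}}{400}}{\frac{3971990949459}{96771616}} = \left(-27985 + \frac{155^{2}}{400}\right) \frac{96771616}{3971990949459} = \left(-27985 + \frac{1}{400} \cdot 24025\right) \frac{96771616}{3971990949459} = \left(-27985 + \frac{961}{16}\right) \frac{96771616}{3971990949459} = \left(- \frac{446799}{16}\right) \frac{96771616}{3971990949459} = - \frac{900780442858}{1323996983153}$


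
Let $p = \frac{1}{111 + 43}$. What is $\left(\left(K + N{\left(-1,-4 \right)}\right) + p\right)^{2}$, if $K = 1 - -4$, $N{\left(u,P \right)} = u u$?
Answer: $\frac{855625}{23716} \approx 36.078$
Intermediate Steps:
$N{\left(u,P \right)} = u^{2}$
$K = 5$ ($K = 1 + 4 = 5$)
$p = \frac{1}{154} \approx 0.0064935$
$\left(\left(K + N{\left(-1,-4 \right)}\right) + p\right)^{2} = \left(\left(5 + \left(-1\right)^{2}\right) + \frac{1}{154}\right)^{2} = \left(\left(5 + 1\right) + \frac{1}{154}\right)^{2} = \left(6 + \frac{1}{154}\right)^{2} = \left(\frac{925}{154}\right)^{2} = \frac{855625}{23716}$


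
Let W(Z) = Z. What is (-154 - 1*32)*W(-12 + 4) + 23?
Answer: 1511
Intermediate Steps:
(-154 - 1*32)*W(-12 + 4) + 23 = (-154 - 1*32)*(-12 + 4) + 23 = (-154 - 32)*(-8) + 23 = -186*(-8) + 23 = 1488 + 23 = 1511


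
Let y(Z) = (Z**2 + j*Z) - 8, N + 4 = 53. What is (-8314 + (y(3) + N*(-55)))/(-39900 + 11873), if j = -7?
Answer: 11029/28027 ≈ 0.39351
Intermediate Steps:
N = 49 (N = -4 + 53 = 49)
y(Z) = -8 + Z**2 - 7*Z (y(Z) = (Z**2 - 7*Z) - 8 = -8 + Z**2 - 7*Z)
(-8314 + (y(3) + N*(-55)))/(-39900 + 11873) = (-8314 + ((-8 + 3**2 - 7*3) + 49*(-55)))/(-39900 + 11873) = (-8314 + ((-8 + 9 - 21) - 2695))/(-28027) = (-8314 + (-20 - 2695))*(-1/28027) = (-8314 - 2715)*(-1/28027) = -11029*(-1/28027) = 11029/28027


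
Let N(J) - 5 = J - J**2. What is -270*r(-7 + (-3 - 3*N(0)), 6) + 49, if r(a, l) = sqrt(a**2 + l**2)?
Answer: 49 - 270*sqrt(661) ≈ -6892.7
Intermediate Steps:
N(J) = 5 + J - J**2 (N(J) = 5 + (J - J**2) = 5 + J - J**2)
-270*r(-7 + (-3 - 3*N(0)), 6) + 49 = -270*sqrt((-7 + (-3 - 3*(5 + 0 - 1*0**2)))**2 + 6**2) + 49 = -270*sqrt((-7 + (-3 - 3*(5 + 0 - 1*0)))**2 + 36) + 49 = -270*sqrt((-7 + (-3 - 3*(5 + 0 + 0)))**2 + 36) + 49 = -270*sqrt((-7 + (-3 - 3*5))**2 + 36) + 49 = -270*sqrt((-7 + (-3 - 15))**2 + 36) + 49 = -270*sqrt((-7 - 18)**2 + 36) + 49 = -270*sqrt((-25)**2 + 36) + 49 = -270*sqrt(625 + 36) + 49 = -270*sqrt(661) + 49 = 49 - 270*sqrt(661)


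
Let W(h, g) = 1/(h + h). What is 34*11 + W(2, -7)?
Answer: 1497/4 ≈ 374.25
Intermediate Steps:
W(h, g) = 1/(2*h)
34*11 + W(2, -7) = 34*11 + (1/2)/2 = 374 + (1/2)*(1/2) = 374 + 1/4 = 1497/4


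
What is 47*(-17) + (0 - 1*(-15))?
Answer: -784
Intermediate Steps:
47*(-17) + (0 - 1*(-15)) = -799 + (0 + 15) = -799 + 15 = -784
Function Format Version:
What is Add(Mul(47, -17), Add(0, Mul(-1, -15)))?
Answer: -784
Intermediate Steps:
Add(Mul(47, -17), Add(0, Mul(-1, -15))) = Add(-799, Add(0, 15)) = Add(-799, 15) = -784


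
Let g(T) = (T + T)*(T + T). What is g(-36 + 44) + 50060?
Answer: 50316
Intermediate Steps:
g(T) = 4*T² (g(T) = (2*T)*(2*T) = 4*T²)
g(-36 + 44) + 50060 = 4*(-36 + 44)² + 50060 = 4*8² + 50060 = 4*64 + 50060 = 256 + 50060 = 50316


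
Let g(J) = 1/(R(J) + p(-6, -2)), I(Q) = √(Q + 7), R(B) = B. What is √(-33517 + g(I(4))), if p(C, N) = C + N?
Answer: √(-268137 + 33517*√11)/√(8 - √11) ≈ 183.08*I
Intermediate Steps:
I(Q) = √(7 + Q)
g(J) = 1/(-8 + J) (g(J) = 1/(J + (-6 - 2)) = 1/(J - 8) = 1/(-8 + J))
√(-33517 + g(I(4))) = √(-33517 + 1/(-8 + √(7 + 4))) = √(-33517 + 1/(-8 + √11))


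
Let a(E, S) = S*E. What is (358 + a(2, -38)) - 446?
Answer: -164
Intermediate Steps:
a(E, S) = E*S
(358 + a(2, -38)) - 446 = (358 + 2*(-38)) - 446 = (358 - 76) - 446 = 282 - 446 = -164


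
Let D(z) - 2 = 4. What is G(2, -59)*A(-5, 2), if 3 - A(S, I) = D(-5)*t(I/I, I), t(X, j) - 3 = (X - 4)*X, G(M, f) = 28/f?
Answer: -84/59 ≈ -1.4237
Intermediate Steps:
D(z) = 6 (D(z) = 2 + 4 = 6)
t(X, j) = 3 + X*(-4 + X) (t(X, j) = 3 + (X - 4)*X = 3 + (-4 + X)*X = 3 + X*(-4 + X))
A(S, I) = 3 (A(S, I) = 3 - 6*(3 + (I/I)² - 4*I/I) = 3 - 6*(3 + 1² - 4*1) = 3 - 6*(3 + 1 - 4) = 3 - 6*0 = 3 - 1*0 = 3 + 0 = 3)
G(2, -59)*A(-5, 2) = (28/(-59))*3 = (28*(-1/59))*3 = -28/59*3 = -84/59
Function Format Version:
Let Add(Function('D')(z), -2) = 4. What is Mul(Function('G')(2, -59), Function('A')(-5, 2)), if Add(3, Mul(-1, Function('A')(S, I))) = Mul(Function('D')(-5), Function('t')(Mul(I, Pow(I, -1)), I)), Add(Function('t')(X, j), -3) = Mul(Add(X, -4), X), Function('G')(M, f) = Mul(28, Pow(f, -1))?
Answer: Rational(-84, 59) ≈ -1.4237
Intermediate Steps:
Function('D')(z) = 6 (Function('D')(z) = Add(2, 4) = 6)
Function('t')(X, j) = Add(3, Mul(X, Add(-4, X))) (Function('t')(X, j) = Add(3, Mul(Add(X, -4), X)) = Add(3, Mul(Add(-4, X), X)) = Add(3, Mul(X, Add(-4, X))))
Function('A')(S, I) = 3 (Function('A')(S, I) = Add(3, Mul(-1, Mul(6, Add(3, Pow(Mul(I, Pow(I, -1)), 2), Mul(-4, Mul(I, Pow(I, -1))))))) = Add(3, Mul(-1, Mul(6, Add(3, Pow(1, 2), Mul(-4, 1))))) = Add(3, Mul(-1, Mul(6, Add(3, 1, -4)))) = Add(3, Mul(-1, Mul(6, 0))) = Add(3, Mul(-1, 0)) = Add(3, 0) = 3)
Mul(Function('G')(2, -59), Function('A')(-5, 2)) = Mul(Mul(28, Pow(-59, -1)), 3) = Mul(Mul(28, Rational(-1, 59)), 3) = Mul(Rational(-28, 59), 3) = Rational(-84, 59)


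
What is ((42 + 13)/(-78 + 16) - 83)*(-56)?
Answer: 145628/31 ≈ 4697.7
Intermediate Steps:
((42 + 13)/(-78 + 16) - 83)*(-56) = (55/(-62) - 83)*(-56) = (55*(-1/62) - 83)*(-56) = (-55/62 - 83)*(-56) = -5201/62*(-56) = 145628/31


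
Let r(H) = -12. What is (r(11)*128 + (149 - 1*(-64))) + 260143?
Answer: 258820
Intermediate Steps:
(r(11)*128 + (149 - 1*(-64))) + 260143 = (-12*128 + (149 - 1*(-64))) + 260143 = (-1536 + (149 + 64)) + 260143 = (-1536 + 213) + 260143 = -1323 + 260143 = 258820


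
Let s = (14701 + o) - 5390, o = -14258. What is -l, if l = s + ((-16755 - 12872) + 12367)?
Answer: 22207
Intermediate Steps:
s = -4947 (s = (14701 - 14258) - 5390 = 443 - 5390 = -4947)
l = -22207 (l = -4947 + ((-16755 - 12872) + 12367) = -4947 + (-29627 + 12367) = -4947 - 17260 = -22207)
-l = -1*(-22207) = 22207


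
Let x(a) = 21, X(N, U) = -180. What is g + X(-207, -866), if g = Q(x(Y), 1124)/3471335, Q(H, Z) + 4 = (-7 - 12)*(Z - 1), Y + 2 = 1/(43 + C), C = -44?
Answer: -624861641/3471335 ≈ -180.01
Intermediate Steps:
Y = -3 (Y = -2 + 1/(43 - 44) = -2 + 1/(-1) = -2 - 1 = -3)
Q(H, Z) = 15 - 19*Z (Q(H, Z) = -4 + (-7 - 12)*(Z - 1) = -4 - 19*(-1 + Z) = -4 + (19 - 19*Z) = 15 - 19*Z)
g = -21341/3471335 (g = (15 - 19*1124)/3471335 = (15 - 21356)*(1/3471335) = -21341*1/3471335 = -21341/3471335 ≈ -0.0061478)
g + X(-207, -866) = -21341/3471335 - 180 = -624861641/3471335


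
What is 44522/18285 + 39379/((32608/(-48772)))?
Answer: -8779145924551/149059320 ≈ -58897.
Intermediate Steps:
44522/18285 + 39379/((32608/(-48772))) = 44522*(1/18285) + 39379/((32608*(-1/48772))) = 44522/18285 + 39379/(-8152/12193) = 44522/18285 + 39379*(-12193/8152) = 44522/18285 - 480148147/8152 = -8779145924551/149059320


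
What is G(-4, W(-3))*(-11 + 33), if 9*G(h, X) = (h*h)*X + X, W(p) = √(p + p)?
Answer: 374*I*√6/9 ≈ 101.79*I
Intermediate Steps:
W(p) = √2*√p (W(p) = √(2*p) = √2*√p)
G(h, X) = X/9 + X*h²/9 (G(h, X) = ((h*h)*X + X)/9 = (h²*X + X)/9 = (X*h² + X)/9 = (X + X*h²)/9 = X/9 + X*h²/9)
G(-4, W(-3))*(-11 + 33) = ((√2*√(-3))*(1 + (-4)²)/9)*(-11 + 33) = ((√2*(I*√3))*(1 + 16)/9)*22 = ((⅑)*(I*√6)*17)*22 = (17*I*√6/9)*22 = 374*I*√6/9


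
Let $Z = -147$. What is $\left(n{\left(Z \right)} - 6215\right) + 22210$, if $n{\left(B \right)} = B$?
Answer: $15848$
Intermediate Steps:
$\left(n{\left(Z \right)} - 6215\right) + 22210 = \left(-147 - 6215\right) + 22210 = -6362 + 22210 = 15848$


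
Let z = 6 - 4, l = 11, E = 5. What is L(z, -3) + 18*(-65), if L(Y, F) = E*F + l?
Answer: -1174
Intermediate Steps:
z = 2
L(Y, F) = 11 + 5*F (L(Y, F) = 5*F + 11 = 11 + 5*F)
L(z, -3) + 18*(-65) = (11 + 5*(-3)) + 18*(-65) = (11 - 15) - 1170 = -4 - 1170 = -1174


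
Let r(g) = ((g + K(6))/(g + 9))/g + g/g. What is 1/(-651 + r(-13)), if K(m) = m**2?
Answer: -52/33777 ≈ -0.0015395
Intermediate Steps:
r(g) = 1 + (36 + g)/(g*(9 + g)) (r(g) = ((g + 6**2)/(g + 9))/g + g/g = ((g + 36)/(9 + g))/g + 1 = ((36 + g)/(9 + g))/g + 1 = (36 + g)/(g*(9 + g)) + 1 = 1 + (36 + g)/(g*(9 + g)))
1/(-651 + r(-13)) = 1/(-651 + (36 + (-13)**2 + 10*(-13))/((-13)*(9 - 13))) = 1/(-651 - 1/13*(36 + 169 - 130)/(-4)) = 1/(-651 - 1/13*(-1/4)*75) = 1/(-651 + 75/52) = 1/(-33777/52) = -52/33777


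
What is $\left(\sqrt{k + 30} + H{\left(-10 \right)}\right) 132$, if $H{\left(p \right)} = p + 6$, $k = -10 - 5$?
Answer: $-528 + 132 \sqrt{15} \approx -16.766$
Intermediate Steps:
$k = -15$ ($k = -10 - 5 = -15$)
$H{\left(p \right)} = 6 + p$
$\left(\sqrt{k + 30} + H{\left(-10 \right)}\right) 132 = \left(\sqrt{-15 + 30} + \left(6 - 10\right)\right) 132 = \left(\sqrt{15} - 4\right) 132 = \left(-4 + \sqrt{15}\right) 132 = -528 + 132 \sqrt{15}$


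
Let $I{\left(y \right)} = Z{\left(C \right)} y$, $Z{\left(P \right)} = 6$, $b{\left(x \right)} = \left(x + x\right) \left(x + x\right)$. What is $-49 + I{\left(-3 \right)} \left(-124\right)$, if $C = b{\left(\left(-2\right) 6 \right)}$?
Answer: $2183$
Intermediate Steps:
$b{\left(x \right)} = 4 x^{2}$ ($b{\left(x \right)} = 2 x 2 x = 4 x^{2}$)
$C = 576$ ($C = 4 \left(\left(-2\right) 6\right)^{2} = 4 \left(-12\right)^{2} = 4 \cdot 144 = 576$)
$I{\left(y \right)} = 6 y$
$-49 + I{\left(-3 \right)} \left(-124\right) = -49 + 6 \left(-3\right) \left(-124\right) = -49 - -2232 = -49 + 2232 = 2183$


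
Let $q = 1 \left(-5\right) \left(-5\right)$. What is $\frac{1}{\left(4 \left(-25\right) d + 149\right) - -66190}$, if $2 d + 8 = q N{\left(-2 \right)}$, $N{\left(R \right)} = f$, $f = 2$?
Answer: $\frac{1}{64239} \approx 1.5567 \cdot 10^{-5}$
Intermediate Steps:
$N{\left(R \right)} = 2$
$q = 25$ ($q = \left(-5\right) \left(-5\right) = 25$)
$d = 21$ ($d = -4 + \frac{25 \cdot 2}{2} = -4 + \frac{1}{2} \cdot 50 = -4 + 25 = 21$)
$\frac{1}{\left(4 \left(-25\right) d + 149\right) - -66190} = \frac{1}{\left(4 \left(-25\right) 21 + 149\right) - -66190} = \frac{1}{\left(\left(-100\right) 21 + 149\right) + 66190} = \frac{1}{\left(-2100 + 149\right) + 66190} = \frac{1}{-1951 + 66190} = \frac{1}{64239}$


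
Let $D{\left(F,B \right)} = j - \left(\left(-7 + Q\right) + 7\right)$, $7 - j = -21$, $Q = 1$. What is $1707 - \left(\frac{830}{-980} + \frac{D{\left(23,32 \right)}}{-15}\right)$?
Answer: $\frac{837727}{490} \approx 1709.6$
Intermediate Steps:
$j = 28$ ($j = 7 - -21 = 7 + 21 = 28$)
$D{\left(F,B \right)} = 27$ ($D{\left(F,B \right)} = 28 - \left(\left(-7 + 1\right) + 7\right) = 28 - \left(-6 + 7\right) = 28 - 1 = 27$)
$1707 - \left(\frac{830}{-980} + \frac{D{\left(23,32 \right)}}{-15}\right) = 1707 - \left(\frac{830}{-980} + \frac{27}{-15}\right) = 1707 - \left(830 \left(- \frac{1}{980}\right) + 27 \left(- \frac{1}{15}\right)\right) = 1707 - \left(- \frac{83}{98} - \frac{9}{5}\right) = 1707 - - \frac{1297}{490} = 1707 + \frac{1297}{490} = \frac{837727}{490}$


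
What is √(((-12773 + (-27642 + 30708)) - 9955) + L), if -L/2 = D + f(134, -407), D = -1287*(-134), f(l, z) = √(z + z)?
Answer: √(-364578 - 2*I*√814) ≈ 0.047 - 603.8*I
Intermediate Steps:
f(l, z) = √2*√z (f(l, z) = √(2*z) = √2*√z)
D = 172458
L = -344916 - 2*I*√814 (L = -2*(172458 + √2*√(-407)) = -2*(172458 + √2*(I*√407)) = -2*(172458 + I*√814) = -344916 - 2*I*√814 ≈ -3.4492e+5 - 57.061*I)
√(((-12773 + (-27642 + 30708)) - 9955) + L) = √(((-12773 + (-27642 + 30708)) - 9955) + (-344916 - 2*I*√814)) = √(((-12773 + 3066) - 9955) + (-344916 - 2*I*√814)) = √((-9707 - 9955) + (-344916 - 2*I*√814)) = √(-19662 + (-344916 - 2*I*√814)) = √(-364578 - 2*I*√814)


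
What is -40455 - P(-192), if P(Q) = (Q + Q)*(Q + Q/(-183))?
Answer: -6940587/61 ≈ -1.1378e+5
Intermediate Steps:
P(Q) = 364*Q**2/183 (P(Q) = (2*Q)*(Q + Q*(-1/183)) = (2*Q)*(Q - Q/183) = (2*Q)*(182*Q/183) = 364*Q**2/183)
-40455 - P(-192) = -40455 - 364*(-192)**2/183 = -40455 - 364*36864/183 = -40455 - 1*4472832/61 = -40455 - 4472832/61 = -6940587/61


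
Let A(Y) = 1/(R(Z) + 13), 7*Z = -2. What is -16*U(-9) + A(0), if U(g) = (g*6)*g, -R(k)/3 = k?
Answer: -754265/97 ≈ -7775.9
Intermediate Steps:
Z = -2/7 (Z = (⅐)*(-2) = -2/7 ≈ -0.28571)
R(k) = -3*k
U(g) = 6*g² (U(g) = (6*g)*g = 6*g²)
A(Y) = 7/97 (A(Y) = 1/(-3*(-2/7) + 13) = 1/(6/7 + 13) = 1/(97/7) = 7/97)
-16*U(-9) + A(0) = -96*(-9)² + 7/97 = -96*81 + 7/97 = -16*486 + 7/97 = -7776 + 7/97 = -754265/97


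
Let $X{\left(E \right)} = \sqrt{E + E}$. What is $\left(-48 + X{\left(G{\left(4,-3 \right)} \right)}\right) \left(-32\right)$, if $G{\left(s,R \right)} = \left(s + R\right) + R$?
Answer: $1536 - 64 i \approx 1536.0 - 64.0 i$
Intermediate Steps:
$G{\left(s,R \right)} = s + 2 R$ ($G{\left(s,R \right)} = \left(R + s\right) + R = s + 2 R$)
$X{\left(E \right)} = \sqrt{2} \sqrt{E}$ ($X{\left(E \right)} = \sqrt{2 E} = \sqrt{2} \sqrt{E}$)
$\left(-48 + X{\left(G{\left(4,-3 \right)} \right)}\right) \left(-32\right) = \left(-48 + \sqrt{2} \sqrt{4 + 2 \left(-3\right)}\right) \left(-32\right) = \left(-48 + \sqrt{2} \sqrt{4 - 6}\right) \left(-32\right) = \left(-48 + \sqrt{2} \sqrt{-2}\right) \left(-32\right) = \left(-48 + \sqrt{2} i \sqrt{2}\right) \left(-32\right) = \left(-48 + 2 i\right) \left(-32\right) = 1536 - 64 i$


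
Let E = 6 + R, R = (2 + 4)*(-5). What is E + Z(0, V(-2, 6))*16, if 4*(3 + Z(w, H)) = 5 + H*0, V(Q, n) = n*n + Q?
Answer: -52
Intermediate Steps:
V(Q, n) = Q + n**2 (V(Q, n) = n**2 + Q = Q + n**2)
Z(w, H) = -7/4 (Z(w, H) = -3 + (5 + H*0)/4 = -3 + (5 + 0)/4 = -3 + (1/4)*5 = -3 + 5/4 = -7/4)
R = -30 (R = 6*(-5) = -30)
E = -24 (E = 6 - 30 = -24)
E + Z(0, V(-2, 6))*16 = -24 - 7/4*16 = -24 - 28 = -52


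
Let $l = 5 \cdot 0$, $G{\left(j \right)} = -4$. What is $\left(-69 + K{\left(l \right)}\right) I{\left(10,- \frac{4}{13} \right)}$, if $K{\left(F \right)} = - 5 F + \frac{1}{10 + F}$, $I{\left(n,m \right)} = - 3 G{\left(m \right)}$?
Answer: $- \frac{4134}{5} \approx -826.8$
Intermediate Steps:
$I{\left(n,m \right)} = 12$ ($I{\left(n,m \right)} = \left(-3\right) \left(-4\right) = 12$)
$l = 0$
$K{\left(F \right)} = \frac{1}{10 + F} - 5 F$
$\left(-69 + K{\left(l \right)}\right) I{\left(10,- \frac{4}{13} \right)} = \left(-69 + \frac{1 - 0 - 5 \cdot 0^{2}}{10 + 0}\right) 12 = \left(-69 + \frac{1 + 0 - 0}{10}\right) 12 = \left(-69 + \frac{1 + 0 + 0}{10}\right) 12 = \left(-69 + \frac{1}{10} \cdot 1\right) 12 = \left(-69 + \frac{1}{10}\right) 12 = \left(- \frac{689}{10}\right) 12 = - \frac{4134}{5}$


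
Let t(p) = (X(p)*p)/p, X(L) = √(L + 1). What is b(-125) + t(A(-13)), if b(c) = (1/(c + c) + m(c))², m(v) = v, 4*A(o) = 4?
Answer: 976625001/62500 + √2 ≈ 15627.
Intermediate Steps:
A(o) = 1 (A(o) = (¼)*4 = 1)
X(L) = √(1 + L)
b(c) = (c + 1/(2*c))² (b(c) = (1/(c + c) + c)² = (1/(2*c) + c)² = (c + 1/(2*c))²)
t(p) = √(1 + p) (t(p) = (√(1 + p)*p)/p = (p*√(1 + p))/p = √(1 + p))
b(-125) + t(A(-13)) = (¼)*(1 + 2*(-125)²)²/(-125)² + √(1 + 1) = (¼)*(1/15625)*(1 + 2*15625)² + √2 = (¼)*(1/15625)*(1 + 31250)² + √2 = (¼)*(1/15625)*31251² + √2 = (¼)*(1/15625)*976625001 + √2 = 976625001/62500 + √2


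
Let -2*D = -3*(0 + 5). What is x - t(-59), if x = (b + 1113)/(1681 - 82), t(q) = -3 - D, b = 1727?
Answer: 39259/3198 ≈ 12.276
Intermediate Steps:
D = 15/2 (D = -(-3)*(0 + 5)/2 = -(-3)*5/2 = -½*(-15) = 15/2 ≈ 7.5000)
t(q) = -21/2 (t(q) = -3 - 1*15/2 = -3 - 15/2 = -21/2)
x = 2840/1599 (x = (1727 + 1113)/(1681 - 82) = 2840/1599 ≈ 1.7761)
x - t(-59) = 2840/1599 - 1*(-21/2) = 2840/1599 + 21/2 = 39259/3198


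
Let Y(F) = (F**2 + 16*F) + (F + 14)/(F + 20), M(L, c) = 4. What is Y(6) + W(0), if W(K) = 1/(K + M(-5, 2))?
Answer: 6917/52 ≈ 133.02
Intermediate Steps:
W(K) = 1/(4 + K) (W(K) = 1/(K + 4) = 1/(4 + K))
Y(F) = F**2 + 16*F + (14 + F)/(20 + F) (Y(F) = (F**2 + 16*F) + (14 + F)/(20 + F) = F**2 + 16*F + (14 + F)/(20 + F))
Y(6) + W(0) = (14 + 6**3 + 36*6**2 + 321*6)/(20 + 6) + 1/(4 + 0) = (14 + 216 + 36*36 + 1926)/26 + 1/4 = (14 + 216 + 1296 + 1926)/26 + 1/4 = (1/26)*3452 + 1/4 = 1726/13 + 1/4 = 6917/52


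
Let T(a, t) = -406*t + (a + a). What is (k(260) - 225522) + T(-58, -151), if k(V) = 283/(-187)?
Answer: -30730367/187 ≈ -1.6433e+5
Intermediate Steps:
k(V) = -283/187 (k(V) = 283*(-1/187) = -283/187)
T(a, t) = -406*t + 2*a
(k(260) - 225522) + T(-58, -151) = (-283/187 - 225522) + (-406*(-151) + 2*(-58)) = -42172897/187 + (61306 - 116) = -42172897/187 + 61190 = -30730367/187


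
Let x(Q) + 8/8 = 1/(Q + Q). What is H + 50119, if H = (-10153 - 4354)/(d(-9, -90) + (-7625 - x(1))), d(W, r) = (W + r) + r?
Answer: 783238627/15627 ≈ 50121.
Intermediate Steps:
d(W, r) = W + 2*r
x(Q) = -1 + 1/(2*Q) (x(Q) = -1 + 1/(Q + Q) = -1 + 1/(2*Q))
H = 29014/15627 (H = (-10153 - 4354)/((-9 + 2*(-90)) + (-7625 - (1/2 - 1*1)/1)) = -14507/((-9 - 180) + (-7625 - (1/2 - 1))) = -14507/(-189 + (-7625 - (-1)/2)) = -14507/(-189 + (-7625 - 1*(-1/2))) = -14507/(-189 + (-7625 + 1/2)) = -14507/(-189 - 15249/2) = -14507/(-15627/2) = -14507*(-2/15627) = 29014/15627 ≈ 1.8567)
H + 50119 = 29014/15627 + 50119 = 783238627/15627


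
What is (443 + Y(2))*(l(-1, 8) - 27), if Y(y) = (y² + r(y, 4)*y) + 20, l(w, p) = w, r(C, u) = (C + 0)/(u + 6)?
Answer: -65436/5 ≈ -13087.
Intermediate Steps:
r(C, u) = C/(6 + u)
Y(y) = 20 + 11*y²/10 (Y(y) = (y² + (y/(6 + 4))*y) + 20 = (y² + (y/10)*y) + 20 = (y² + y²/10) + 20 = 11*y²/10 + 20 = 20 + 11*y²/10)
(443 + Y(2))*(l(-1, 8) - 27) = (443 + (20 + (11/10)*2²))*(-1 - 27) = (443 + (20 + (11/10)*4))*(-28) = (443 + (20 + 22/5))*(-28) = (443 + 122/5)*(-28) = (2337/5)*(-28) = -65436/5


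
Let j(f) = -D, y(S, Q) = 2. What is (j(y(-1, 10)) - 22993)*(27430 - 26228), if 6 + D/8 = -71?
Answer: -26897154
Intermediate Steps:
D = -616 (D = -48 + 8*(-71) = -48 - 568 = -616)
j(f) = 616 (j(f) = -1*(-616) = 616)
(j(y(-1, 10)) - 22993)*(27430 - 26228) = (616 - 22993)*(27430 - 26228) = -22377*1202 = -26897154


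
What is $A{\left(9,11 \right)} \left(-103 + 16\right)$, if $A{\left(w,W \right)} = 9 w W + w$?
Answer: $-78300$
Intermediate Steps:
$A{\left(w,W \right)} = w + 9 W w$ ($A{\left(w,W \right)} = 9 W w + w = w + 9 W w$)
$A{\left(9,11 \right)} \left(-103 + 16\right) = 9 \left(1 + 9 \cdot 11\right) \left(-103 + 16\right) = 9 \left(1 + 99\right) \left(-87\right) = 9 \cdot 100 \left(-87\right) = 900 \left(-87\right) = -78300$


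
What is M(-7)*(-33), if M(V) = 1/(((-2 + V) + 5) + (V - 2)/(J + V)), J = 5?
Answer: -66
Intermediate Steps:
M(V) = 1/(3 + V + (-2 + V)/(5 + V)) (M(V) = 1/(((-2 + V) + 5) + (V - 2)/(5 + V)) = 1/((3 + V) + (-2 + V)/(5 + V)) = 1/(3 + V + (-2 + V)/(5 + V)))
M(-7)*(-33) = ((5 - 7)/(13 + (-7)² + 9*(-7)))*(-33) = (-2/(13 + 49 - 63))*(-33) = (-2/(-1))*(-33) = -1*(-2)*(-33) = 2*(-33) = -66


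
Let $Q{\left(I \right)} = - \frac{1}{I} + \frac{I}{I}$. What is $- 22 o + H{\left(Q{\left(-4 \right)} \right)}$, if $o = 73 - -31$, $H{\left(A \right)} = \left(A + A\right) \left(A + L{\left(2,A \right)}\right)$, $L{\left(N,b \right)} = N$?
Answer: $- \frac{18239}{8} \approx -2279.9$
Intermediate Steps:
$Q{\left(I \right)} = 1 - \frac{1}{I}$ ($Q{\left(I \right)} = - \frac{1}{I} + 1 = 1 - \frac{1}{I}$)
$H{\left(A \right)} = 2 A \left(2 + A\right)$ ($H{\left(A \right)} = \left(A + A\right) \left(A + 2\right) = 2 A \left(2 + A\right)$)
$o = 104$ ($o = 73 + 31 = 104$)
$- 22 o + H{\left(Q{\left(-4 \right)} \right)} = \left(-22\right) 104 + 2 \frac{-1 - 4}{-4} \left(2 + \frac{-1 - 4}{-4}\right) = -2288 + 2 \left(\left(- \frac{1}{4}\right) \left(-5\right)\right) \left(2 - - \frac{5}{4}\right) = -2288 + 2 \cdot \frac{5}{4} \left(2 + \frac{5}{4}\right) = -2288 + 2 \cdot \frac{5}{4} \cdot \frac{13}{4} = -2288 + \frac{65}{8} = - \frac{18239}{8}$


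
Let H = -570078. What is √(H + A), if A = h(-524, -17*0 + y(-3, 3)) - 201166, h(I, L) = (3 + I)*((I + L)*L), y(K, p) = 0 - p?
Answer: I*√1594945 ≈ 1262.9*I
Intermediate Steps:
y(K, p) = -p
h(I, L) = L*(3 + I)*(I + L) (h(I, L) = (3 + I)*(L*(I + L)) = L*(3 + I)*(I + L))
A = -1024867 (A = (-17*0 - 1*3)*((-524)² + 3*(-524) + 3*(-17*0 - 1*3) - 524*(-17*0 - 1*3)) - 201166 = (0 - 3)*(274576 - 1572 + 3*(0 - 3) - 524*(0 - 3)) - 201166 = -3*(274576 - 1572 + 3*(-3) - 524*(-3)) - 201166 = -3*(274576 - 1572 - 9 + 1572) - 201166 = -3*274567 - 201166 = -823701 - 201166 = -1024867)
√(H + A) = √(-570078 - 1024867) = √(-1594945) = I*√1594945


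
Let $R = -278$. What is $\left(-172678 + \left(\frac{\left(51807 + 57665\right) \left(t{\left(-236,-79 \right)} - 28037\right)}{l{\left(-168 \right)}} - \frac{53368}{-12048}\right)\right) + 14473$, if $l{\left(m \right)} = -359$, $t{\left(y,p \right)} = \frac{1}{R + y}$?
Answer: $\frac{1165953447998387}{138948078} \approx 8.3913 \cdot 10^{6}$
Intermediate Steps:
$t{\left(y,p \right)} = \frac{1}{-278 + y}$
$\left(-172678 + \left(\frac{\left(51807 + 57665\right) \left(t{\left(-236,-79 \right)} - 28037\right)}{l{\left(-168 \right)}} - \frac{53368}{-12048}\right)\right) + 14473 = \left(-172678 - \left(- \frac{6671}{1506} - \frac{\left(51807 + 57665\right) \left(\frac{1}{-278 - 236} - 28037\right)}{-359}\right)\right) + 14473 = \left(-172678 - \left(- \frac{6671}{1506} - 109472 \left(\frac{1}{-514} - 28037\right) \left(- \frac{1}{359}\right)\right)\right) + 14473 = \left(-172678 + \left(109472 \left(- \frac{1}{514} - 28037\right) \left(- \frac{1}{359}\right) + \frac{6671}{1506}\right)\right) + 14473 = \left(-172678 + \left(109472 \left(- \frac{14411019}{514}\right) \left(- \frac{1}{359}\right) + \frac{6671}{1506}\right)\right) + 14473 = \left(-172678 + \left(\left(- \frac{788801535984}{257}\right) \left(- \frac{1}{359}\right) + \frac{6671}{1506}\right)\right) + 14473 = \left(-172678 + \left(\frac{788801535984}{92263} + \frac{6671}{1506}\right)\right) + 14473 = \left(-172678 + \frac{1187935728678377}{138948078}\right) + 14473 = \frac{1163942452465493}{138948078} + 14473 = \frac{1165953447998387}{138948078}$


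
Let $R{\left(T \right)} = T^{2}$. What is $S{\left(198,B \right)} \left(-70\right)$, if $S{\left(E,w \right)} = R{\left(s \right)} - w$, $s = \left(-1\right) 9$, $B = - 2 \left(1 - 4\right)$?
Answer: $-5250$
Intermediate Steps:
$B = 6$ ($B = \left(-2\right) \left(-3\right) = 6$)
$s = -9$
$S{\left(E,w \right)} = 81 - w$ ($S{\left(E,w \right)} = \left(-9\right)^{2} - w = 81 - w$)
$S{\left(198,B \right)} \left(-70\right) = \left(81 - 6\right) \left(-70\right) = 75 \left(-70\right) = -5250$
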